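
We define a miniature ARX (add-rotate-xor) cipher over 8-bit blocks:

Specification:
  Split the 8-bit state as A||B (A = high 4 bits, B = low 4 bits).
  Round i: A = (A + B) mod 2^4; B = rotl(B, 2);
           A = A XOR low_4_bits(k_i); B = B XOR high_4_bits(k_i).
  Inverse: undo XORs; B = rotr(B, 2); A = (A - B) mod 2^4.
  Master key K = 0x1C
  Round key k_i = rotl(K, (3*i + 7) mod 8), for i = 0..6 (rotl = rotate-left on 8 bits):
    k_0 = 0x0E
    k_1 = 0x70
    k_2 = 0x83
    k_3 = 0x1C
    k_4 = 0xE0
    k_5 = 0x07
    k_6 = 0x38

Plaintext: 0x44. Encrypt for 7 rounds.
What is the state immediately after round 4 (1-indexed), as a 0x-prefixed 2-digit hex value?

0x10

s_0 = plaintext = 0x44
s_1 = Round(s_0, k_0) = 0x61
s_2 = Round(s_1, k_1) = 0x73
s_3 = Round(s_2, k_2) = 0x94
s_4 = Round(s_3, k_3) = 0x10
s_5 = Round(s_4, k_4) = 0x1E
s_6 = Round(s_5, k_5) = 0x8B
s_7 = Round(s_6, k_6) = 0xBD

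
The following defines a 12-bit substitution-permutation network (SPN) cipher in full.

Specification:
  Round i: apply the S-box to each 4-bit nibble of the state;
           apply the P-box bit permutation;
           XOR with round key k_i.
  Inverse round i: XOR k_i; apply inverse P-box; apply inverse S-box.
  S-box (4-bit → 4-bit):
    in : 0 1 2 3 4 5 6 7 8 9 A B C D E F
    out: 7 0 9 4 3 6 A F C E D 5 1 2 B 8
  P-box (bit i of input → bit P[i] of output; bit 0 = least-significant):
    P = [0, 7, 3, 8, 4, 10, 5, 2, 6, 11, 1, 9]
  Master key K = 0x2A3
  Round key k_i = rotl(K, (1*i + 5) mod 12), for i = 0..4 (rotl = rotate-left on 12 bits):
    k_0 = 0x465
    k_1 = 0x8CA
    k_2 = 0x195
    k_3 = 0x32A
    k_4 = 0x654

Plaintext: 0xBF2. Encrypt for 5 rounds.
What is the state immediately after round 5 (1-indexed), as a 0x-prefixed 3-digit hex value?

s_0 = plaintext = 0xBF2
s_1 = Round(s_0, k_0) = 0x522
s_2 = Round(s_1, k_1) = 0x1DD
s_3 = Round(s_2, k_2) = 0x515
s_4 = Round(s_3, k_3) = 0xBA0
s_5 = Round(s_4, k_4) = 0x6AB

0x6AB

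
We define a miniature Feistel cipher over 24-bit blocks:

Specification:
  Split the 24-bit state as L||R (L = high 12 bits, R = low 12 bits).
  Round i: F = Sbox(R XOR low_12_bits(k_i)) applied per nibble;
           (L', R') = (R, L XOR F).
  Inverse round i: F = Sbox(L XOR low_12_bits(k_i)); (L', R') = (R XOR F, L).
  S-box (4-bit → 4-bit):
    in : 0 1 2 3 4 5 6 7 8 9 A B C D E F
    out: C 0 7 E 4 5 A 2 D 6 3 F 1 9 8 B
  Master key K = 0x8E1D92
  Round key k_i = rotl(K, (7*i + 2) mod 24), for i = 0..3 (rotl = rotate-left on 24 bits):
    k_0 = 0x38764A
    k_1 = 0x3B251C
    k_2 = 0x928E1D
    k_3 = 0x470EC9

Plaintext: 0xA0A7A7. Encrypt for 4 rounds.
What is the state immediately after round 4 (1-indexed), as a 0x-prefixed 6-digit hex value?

s_0 = plaintext = 0xA0A7A7
s_1 = Round(s_0, k_0) = 0x7A7A83
s_2 = Round(s_1, k_1) = 0xA83CCC
s_3 = Round(s_2, k_2) = 0xCCCD13
s_4 = Round(s_3, k_3) = 0xD1325F

0xD1325F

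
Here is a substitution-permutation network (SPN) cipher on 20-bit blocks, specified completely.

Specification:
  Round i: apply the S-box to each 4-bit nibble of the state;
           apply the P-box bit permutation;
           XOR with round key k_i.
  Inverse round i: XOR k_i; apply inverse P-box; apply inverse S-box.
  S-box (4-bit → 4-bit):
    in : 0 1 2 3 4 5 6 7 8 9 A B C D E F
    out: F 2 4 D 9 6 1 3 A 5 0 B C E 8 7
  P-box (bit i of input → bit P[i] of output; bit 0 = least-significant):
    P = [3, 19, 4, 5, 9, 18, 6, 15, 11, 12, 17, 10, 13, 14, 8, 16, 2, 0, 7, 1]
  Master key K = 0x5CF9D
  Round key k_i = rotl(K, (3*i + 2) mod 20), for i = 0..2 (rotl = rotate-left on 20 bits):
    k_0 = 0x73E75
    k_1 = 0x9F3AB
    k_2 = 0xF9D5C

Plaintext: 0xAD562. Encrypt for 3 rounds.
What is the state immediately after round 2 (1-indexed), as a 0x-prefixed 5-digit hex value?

0x3C5BD

s_0 = plaintext = 0xAD562
s_1 = Round(s_0, k_0) = 0x46D65
s_2 = Round(s_1, k_1) = 0x3C5BD
s_3 = Round(s_2, k_2) = 0x00EEA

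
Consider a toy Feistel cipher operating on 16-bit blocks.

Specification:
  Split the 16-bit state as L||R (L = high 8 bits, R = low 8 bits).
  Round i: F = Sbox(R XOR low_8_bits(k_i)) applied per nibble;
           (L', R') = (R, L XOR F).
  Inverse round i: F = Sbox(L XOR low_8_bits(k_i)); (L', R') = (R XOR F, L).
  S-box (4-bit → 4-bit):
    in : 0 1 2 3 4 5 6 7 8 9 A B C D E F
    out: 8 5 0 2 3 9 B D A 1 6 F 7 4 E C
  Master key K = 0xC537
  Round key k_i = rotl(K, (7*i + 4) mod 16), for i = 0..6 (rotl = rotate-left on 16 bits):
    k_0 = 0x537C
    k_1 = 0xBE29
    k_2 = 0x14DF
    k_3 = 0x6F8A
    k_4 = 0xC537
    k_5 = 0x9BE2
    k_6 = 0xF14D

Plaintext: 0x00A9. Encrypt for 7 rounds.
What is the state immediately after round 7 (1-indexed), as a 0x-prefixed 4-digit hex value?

0xFC82

s_0 = plaintext = 0x00A9
s_1 = Round(s_0, k_0) = 0xA949
s_2 = Round(s_1, k_1) = 0x4911
s_3 = Round(s_2, k_2) = 0x1137
s_4 = Round(s_3, k_3) = 0x37E5
s_5 = Round(s_4, k_4) = 0xE577
s_6 = Round(s_5, k_5) = 0x77FC
s_7 = Round(s_6, k_6) = 0xFC82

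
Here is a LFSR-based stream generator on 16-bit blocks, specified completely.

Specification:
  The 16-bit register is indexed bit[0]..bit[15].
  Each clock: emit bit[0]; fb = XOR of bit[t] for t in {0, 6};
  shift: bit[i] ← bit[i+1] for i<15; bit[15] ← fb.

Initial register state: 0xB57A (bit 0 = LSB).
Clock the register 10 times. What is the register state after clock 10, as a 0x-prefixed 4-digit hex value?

0xEBED

reg_0 = 0xB57A
clock 1: out=0, reg = 0xDABD
clock 2: out=1, reg = 0xED5E
clock 3: out=0, reg = 0xF6AF
clock 4: out=1, reg = 0xFB57
clock 5: out=1, reg = 0x7DAB
clock 6: out=1, reg = 0xBED5
clock 7: out=1, reg = 0x5F6A
clock 8: out=0, reg = 0xAFB5
clock 9: out=1, reg = 0xD7DA
clock 10: out=0, reg = 0xEBED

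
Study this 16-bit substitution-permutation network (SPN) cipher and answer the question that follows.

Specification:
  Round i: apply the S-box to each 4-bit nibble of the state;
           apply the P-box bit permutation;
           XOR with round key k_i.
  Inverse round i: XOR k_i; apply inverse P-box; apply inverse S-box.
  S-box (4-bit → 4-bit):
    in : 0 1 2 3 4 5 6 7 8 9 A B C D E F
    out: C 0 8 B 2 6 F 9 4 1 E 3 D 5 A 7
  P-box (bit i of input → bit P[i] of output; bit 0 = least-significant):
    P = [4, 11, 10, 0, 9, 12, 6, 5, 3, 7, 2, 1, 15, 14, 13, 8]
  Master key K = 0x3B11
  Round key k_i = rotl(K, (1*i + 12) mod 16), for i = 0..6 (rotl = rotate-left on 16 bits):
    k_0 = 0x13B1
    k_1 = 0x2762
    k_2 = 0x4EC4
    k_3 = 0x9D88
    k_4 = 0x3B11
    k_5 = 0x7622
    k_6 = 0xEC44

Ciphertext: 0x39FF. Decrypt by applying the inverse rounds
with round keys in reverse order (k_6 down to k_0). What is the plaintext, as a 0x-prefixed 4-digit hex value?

s_0 = ciphertext = 0x39FF
s_1 = InvRound(s_0, k_6) = 0x33EC
s_2 = InvRound(s_1, k_5) = 0xE688
s_3 = InvRound(s_2, k_4) = 0x3B46
s_4 = InvRound(s_3, k_3) = 0xD6D8
s_5 = InvRound(s_4, k_2) = 0x9D4B
s_6 = InvRound(s_5, k_1) = 0xD93E
s_7 = InvRound(s_6, k_0) = 0xB69E

0xB69E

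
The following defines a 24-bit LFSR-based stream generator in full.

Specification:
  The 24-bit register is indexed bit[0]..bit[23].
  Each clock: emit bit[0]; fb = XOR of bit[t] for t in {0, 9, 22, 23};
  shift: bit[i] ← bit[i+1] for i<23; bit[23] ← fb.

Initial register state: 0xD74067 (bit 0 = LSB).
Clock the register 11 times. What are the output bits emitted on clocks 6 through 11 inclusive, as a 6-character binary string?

reg_0 = 0xD74067
clock 1: out=1, reg = 0xEBA033
clock 2: out=1, reg = 0xF5D019
clock 3: out=1, reg = 0xFAE80C
clock 4: out=0, reg = 0x7D7406
clock 5: out=0, reg = 0xBEBA03
clock 6: out=1, reg = 0xDF5D01
clock 7: out=1, reg = 0xEFAE80
clock 8: out=0, reg = 0xF7D740
clock 9: out=0, reg = 0xFBEBA0
clock 10: out=0, reg = 0xFDF5D0
clock 11: out=0, reg = 0x7EFAE8

110000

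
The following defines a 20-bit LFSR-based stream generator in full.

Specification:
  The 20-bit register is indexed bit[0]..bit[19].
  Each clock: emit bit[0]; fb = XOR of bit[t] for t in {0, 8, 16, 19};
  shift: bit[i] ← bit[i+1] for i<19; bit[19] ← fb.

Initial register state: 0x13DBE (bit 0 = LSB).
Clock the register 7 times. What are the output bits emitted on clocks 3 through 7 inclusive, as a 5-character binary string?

reg_0 = 0x13DBE
clock 1: out=0, reg = 0x09EDF
clock 2: out=1, reg = 0x84F6F
clock 3: out=1, reg = 0xC27B7
clock 4: out=1, reg = 0xE13DB
clock 5: out=1, reg = 0xF09ED
clock 6: out=1, reg = 0x784F6
clock 7: out=0, reg = 0xBC27B

11110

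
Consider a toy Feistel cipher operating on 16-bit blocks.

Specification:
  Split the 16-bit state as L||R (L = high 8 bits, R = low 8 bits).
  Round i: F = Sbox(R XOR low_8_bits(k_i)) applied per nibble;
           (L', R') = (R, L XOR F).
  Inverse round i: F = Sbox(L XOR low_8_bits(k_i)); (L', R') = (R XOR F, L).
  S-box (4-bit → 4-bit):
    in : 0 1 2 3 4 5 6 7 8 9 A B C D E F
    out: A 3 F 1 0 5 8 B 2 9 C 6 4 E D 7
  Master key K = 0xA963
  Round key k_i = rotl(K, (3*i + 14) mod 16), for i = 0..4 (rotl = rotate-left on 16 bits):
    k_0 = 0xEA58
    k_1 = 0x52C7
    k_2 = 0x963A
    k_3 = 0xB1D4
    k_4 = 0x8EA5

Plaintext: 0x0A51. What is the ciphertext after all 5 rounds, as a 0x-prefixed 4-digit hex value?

s_0 = plaintext = 0x0A51
s_1 = Round(s_0, k_0) = 0x51A3
s_2 = Round(s_1, k_1) = 0xA3D1
s_3 = Round(s_2, k_2) = 0xD175
s_4 = Round(s_3, k_3) = 0x7512
s_5 = Round(s_4, k_4) = 0x121E

0x121E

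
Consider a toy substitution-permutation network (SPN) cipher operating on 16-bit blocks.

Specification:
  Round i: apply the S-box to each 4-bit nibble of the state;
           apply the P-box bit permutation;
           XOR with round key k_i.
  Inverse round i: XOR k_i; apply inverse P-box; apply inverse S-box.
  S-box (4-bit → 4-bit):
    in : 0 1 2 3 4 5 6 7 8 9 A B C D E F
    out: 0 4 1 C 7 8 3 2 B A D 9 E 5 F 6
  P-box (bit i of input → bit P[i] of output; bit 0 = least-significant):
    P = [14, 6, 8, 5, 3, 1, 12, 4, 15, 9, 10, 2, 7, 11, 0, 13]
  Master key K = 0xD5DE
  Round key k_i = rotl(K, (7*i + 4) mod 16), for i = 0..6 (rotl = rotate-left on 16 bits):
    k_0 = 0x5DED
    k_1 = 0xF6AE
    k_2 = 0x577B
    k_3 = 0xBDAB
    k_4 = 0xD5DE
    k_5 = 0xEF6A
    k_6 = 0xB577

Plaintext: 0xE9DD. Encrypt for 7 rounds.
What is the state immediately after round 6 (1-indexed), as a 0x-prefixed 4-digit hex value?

s_0 = plaintext = 0xE9DD
s_1 = Round(s_0, k_0) = 0x2660
s_2 = Round(s_1, k_1) = 0x7424
s_3 = Round(s_2, k_2) = 0x9833
s_4 = Round(s_3, k_3) = 0x069F
s_5 = Round(s_4, k_4) = 0x568C
s_6 = Round(s_5, k_5) = 0x4C10
s_7 = Round(s_6, k_6) = 0xABF2

0x4C10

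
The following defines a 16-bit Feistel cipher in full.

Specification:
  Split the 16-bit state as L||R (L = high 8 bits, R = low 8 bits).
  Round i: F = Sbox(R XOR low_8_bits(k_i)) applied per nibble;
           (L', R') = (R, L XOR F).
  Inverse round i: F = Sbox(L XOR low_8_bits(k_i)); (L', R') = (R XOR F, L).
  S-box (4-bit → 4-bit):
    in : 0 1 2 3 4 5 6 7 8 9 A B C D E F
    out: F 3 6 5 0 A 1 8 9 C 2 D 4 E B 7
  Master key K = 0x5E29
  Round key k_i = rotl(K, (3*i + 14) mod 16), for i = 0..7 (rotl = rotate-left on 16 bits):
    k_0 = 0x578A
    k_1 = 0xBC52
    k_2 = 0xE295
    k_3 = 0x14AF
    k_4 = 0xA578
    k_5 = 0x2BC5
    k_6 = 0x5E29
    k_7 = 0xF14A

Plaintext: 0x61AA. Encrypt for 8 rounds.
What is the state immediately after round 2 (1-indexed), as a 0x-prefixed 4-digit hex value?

0x0E0E

s_0 = plaintext = 0x61AA
s_1 = Round(s_0, k_0) = 0xAA0E
s_2 = Round(s_1, k_1) = 0x0E0E
s_3 = Round(s_2, k_2) = 0x0EC3
s_4 = Round(s_3, k_3) = 0xC31A
s_5 = Round(s_4, k_4) = 0x1AD5
s_6 = Round(s_5, k_5) = 0xD525
s_7 = Round(s_6, k_6) = 0x2521
s_8 = Round(s_7, k_7) = 0x2138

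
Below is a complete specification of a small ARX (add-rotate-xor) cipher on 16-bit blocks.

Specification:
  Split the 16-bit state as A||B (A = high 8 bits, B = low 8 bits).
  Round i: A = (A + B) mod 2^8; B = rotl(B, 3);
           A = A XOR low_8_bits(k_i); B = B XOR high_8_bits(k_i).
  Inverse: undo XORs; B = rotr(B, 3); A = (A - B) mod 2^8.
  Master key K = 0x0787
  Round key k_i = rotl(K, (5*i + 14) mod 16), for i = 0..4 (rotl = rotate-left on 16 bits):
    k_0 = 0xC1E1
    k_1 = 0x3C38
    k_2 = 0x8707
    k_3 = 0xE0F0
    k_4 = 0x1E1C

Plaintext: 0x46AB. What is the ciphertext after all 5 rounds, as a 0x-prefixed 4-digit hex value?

0x5A49

s_0 = plaintext = 0x46AB
s_1 = Round(s_0, k_0) = 0x109C
s_2 = Round(s_1, k_1) = 0x94D8
s_3 = Round(s_2, k_2) = 0x6B41
s_4 = Round(s_3, k_3) = 0x5CEA
s_5 = Round(s_4, k_4) = 0x5A49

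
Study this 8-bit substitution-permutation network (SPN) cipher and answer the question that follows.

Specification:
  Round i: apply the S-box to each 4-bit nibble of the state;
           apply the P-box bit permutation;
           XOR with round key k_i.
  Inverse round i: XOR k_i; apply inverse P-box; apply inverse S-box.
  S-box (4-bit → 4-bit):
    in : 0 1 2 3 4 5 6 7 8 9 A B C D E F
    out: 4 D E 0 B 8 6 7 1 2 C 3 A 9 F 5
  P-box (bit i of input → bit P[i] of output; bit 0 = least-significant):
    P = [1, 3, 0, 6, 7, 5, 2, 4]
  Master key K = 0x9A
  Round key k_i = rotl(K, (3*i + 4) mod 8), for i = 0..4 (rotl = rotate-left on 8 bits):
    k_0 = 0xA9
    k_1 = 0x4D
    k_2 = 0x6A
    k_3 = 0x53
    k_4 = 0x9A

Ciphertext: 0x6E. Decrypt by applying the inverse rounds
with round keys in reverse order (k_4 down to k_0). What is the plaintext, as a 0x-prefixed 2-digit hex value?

s_0 = ciphertext = 0x6E
s_1 = InvRound(s_0, k_4) = 0xE5
s_2 = InvRound(s_1, k_3) = 0xE8
s_3 = InvRound(s_2, k_2) = 0x88
s_4 = InvRound(s_3, k_1) = 0xFA
s_5 = InvRound(s_4, k_0) = 0x51

0x51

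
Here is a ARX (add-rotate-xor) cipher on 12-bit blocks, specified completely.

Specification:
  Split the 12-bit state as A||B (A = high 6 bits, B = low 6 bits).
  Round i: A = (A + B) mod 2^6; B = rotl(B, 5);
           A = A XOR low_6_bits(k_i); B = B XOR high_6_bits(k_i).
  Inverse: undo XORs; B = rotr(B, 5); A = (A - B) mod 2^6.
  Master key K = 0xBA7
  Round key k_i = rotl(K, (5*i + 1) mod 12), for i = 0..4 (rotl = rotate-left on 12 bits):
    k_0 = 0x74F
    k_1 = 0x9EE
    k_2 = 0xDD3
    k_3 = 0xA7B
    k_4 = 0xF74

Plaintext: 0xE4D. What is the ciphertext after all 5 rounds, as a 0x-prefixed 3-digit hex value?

s_0 = plaintext = 0xE4D
s_1 = Round(s_0, k_0) = 0x27B
s_2 = Round(s_1, k_1) = 0xA9A
s_3 = Round(s_2, k_2) = 0x5FA
s_4 = Round(s_3, k_3) = 0xAB4
s_5 = Round(s_4, k_4) = 0xAA7

0xAA7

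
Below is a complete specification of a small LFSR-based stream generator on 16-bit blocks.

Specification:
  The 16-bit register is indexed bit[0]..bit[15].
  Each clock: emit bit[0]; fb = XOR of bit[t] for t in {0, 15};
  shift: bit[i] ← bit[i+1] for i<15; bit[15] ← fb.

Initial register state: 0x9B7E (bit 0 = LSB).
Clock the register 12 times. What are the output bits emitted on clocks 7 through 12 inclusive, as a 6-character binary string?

101101

reg_0 = 0x9B7E
clock 1: out=0, reg = 0xCDBF
clock 2: out=1, reg = 0x66DF
clock 3: out=1, reg = 0xB36F
clock 4: out=1, reg = 0x59B7
clock 5: out=1, reg = 0xACDB
clock 6: out=1, reg = 0x566D
clock 7: out=1, reg = 0xAB36
clock 8: out=0, reg = 0xD59B
clock 9: out=1, reg = 0x6ACD
clock 10: out=1, reg = 0xB566
clock 11: out=0, reg = 0xDAB3
clock 12: out=1, reg = 0x6D59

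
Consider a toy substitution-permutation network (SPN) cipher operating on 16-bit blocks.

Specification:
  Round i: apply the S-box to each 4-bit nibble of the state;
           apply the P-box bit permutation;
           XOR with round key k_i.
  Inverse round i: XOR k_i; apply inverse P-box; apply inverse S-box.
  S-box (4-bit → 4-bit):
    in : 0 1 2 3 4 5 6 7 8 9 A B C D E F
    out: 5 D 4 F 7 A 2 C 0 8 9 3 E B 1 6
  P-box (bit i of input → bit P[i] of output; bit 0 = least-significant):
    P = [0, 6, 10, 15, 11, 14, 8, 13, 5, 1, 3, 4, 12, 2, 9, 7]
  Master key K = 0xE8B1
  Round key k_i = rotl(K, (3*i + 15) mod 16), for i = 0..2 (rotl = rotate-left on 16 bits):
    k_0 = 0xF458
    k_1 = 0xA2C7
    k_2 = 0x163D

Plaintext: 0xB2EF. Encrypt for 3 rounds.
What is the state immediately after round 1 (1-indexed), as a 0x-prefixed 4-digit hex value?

0xE814

s_0 = plaintext = 0xB2EF
s_1 = Round(s_0, k_0) = 0xE814
s_2 = Round(s_1, k_1) = 0x9F86
s_3 = Round(s_2, k_2) = 0x16F7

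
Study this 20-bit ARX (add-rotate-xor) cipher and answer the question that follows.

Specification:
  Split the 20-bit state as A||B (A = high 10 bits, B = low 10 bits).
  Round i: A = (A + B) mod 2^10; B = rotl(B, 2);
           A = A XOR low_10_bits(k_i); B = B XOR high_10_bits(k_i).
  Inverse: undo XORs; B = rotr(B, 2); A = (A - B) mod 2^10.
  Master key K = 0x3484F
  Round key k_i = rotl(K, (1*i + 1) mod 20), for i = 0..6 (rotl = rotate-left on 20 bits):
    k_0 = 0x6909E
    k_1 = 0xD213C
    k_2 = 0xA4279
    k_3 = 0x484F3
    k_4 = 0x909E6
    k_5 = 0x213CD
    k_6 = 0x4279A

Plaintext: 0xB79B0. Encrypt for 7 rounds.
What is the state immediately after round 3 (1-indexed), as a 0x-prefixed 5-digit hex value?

s_0 = plaintext = 0xB79B0
s_1 = Round(s_0, k_0) = 0x04365
s_2 = Round(s_1, k_1) = 0x926DF
s_3 = Round(s_2, k_2) = 0xD45EE
s_4 = Round(s_3, k_3) = 0x73298
s_5 = Round(s_4, k_4) = 0x60820
s_6 = Round(s_5, k_5) = 0x9BC04
s_7 = Round(s_6, k_6) = 0x7A519

0xD45EE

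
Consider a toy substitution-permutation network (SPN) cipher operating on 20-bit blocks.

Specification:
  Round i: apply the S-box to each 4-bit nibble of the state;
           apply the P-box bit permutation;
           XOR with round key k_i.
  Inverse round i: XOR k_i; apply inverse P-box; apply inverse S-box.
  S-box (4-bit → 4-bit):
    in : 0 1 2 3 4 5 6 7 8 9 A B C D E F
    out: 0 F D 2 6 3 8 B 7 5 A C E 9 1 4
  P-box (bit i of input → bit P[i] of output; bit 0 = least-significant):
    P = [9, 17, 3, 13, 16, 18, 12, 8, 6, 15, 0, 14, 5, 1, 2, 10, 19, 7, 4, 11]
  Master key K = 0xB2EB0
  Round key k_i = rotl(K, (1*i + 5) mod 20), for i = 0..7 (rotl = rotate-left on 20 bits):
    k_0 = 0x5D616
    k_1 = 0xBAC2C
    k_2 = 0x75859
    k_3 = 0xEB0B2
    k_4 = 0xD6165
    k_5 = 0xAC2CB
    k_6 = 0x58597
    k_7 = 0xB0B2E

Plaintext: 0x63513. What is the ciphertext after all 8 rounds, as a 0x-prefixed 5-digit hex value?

0x06145

s_0 = plaintext = 0x63513
s_1 = Round(s_0, k_0) = 0x24F54
s_2 = Round(s_1, k_1) = 0x4A433
s_3 = Round(s_2, k_2) = 0x1DCCA
s_4 = Round(s_3, k_3) = 0x04D03
s_5 = Round(s_4, k_4) = 0xF2123
s_6 = Round(s_5, k_5) = 0x917BE
s_7 = Round(s_6, k_6) = 0xD52E1
s_8 = Round(s_7, k_7) = 0x06145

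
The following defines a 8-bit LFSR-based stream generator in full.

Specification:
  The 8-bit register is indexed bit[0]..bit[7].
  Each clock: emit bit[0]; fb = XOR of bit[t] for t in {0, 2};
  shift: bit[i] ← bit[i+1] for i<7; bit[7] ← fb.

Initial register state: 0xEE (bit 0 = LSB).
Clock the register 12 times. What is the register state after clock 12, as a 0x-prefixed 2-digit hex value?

0x09

reg_0 = 0xEE
clock 1: out=0, reg = 0xF7
clock 2: out=1, reg = 0x7B
clock 3: out=1, reg = 0xBD
clock 4: out=1, reg = 0x5E
clock 5: out=0, reg = 0xAF
clock 6: out=1, reg = 0x57
clock 7: out=1, reg = 0x2B
clock 8: out=1, reg = 0x95
clock 9: out=1, reg = 0x4A
clock 10: out=0, reg = 0x25
clock 11: out=1, reg = 0x12
clock 12: out=0, reg = 0x09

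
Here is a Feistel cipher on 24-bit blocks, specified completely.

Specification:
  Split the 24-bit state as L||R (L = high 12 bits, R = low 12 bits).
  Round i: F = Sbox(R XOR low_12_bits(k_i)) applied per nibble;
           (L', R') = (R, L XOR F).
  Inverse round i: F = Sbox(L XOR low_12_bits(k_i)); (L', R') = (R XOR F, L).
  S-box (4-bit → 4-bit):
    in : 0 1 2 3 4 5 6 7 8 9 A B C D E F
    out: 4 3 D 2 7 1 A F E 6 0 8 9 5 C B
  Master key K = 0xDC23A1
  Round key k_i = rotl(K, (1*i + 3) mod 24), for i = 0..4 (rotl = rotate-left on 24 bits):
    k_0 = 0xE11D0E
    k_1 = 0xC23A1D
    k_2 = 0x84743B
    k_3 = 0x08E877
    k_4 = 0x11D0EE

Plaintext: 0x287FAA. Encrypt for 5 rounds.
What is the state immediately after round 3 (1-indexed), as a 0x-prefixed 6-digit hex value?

s_0 = plaintext = 0x287FAA
s_1 = Round(s_0, k_0) = 0xFAAF80
s_2 = Round(s_1, k_1) = 0xF80ECF
s_3 = Round(s_2, k_2) = 0xECFF37
s_4 = Round(s_3, k_3) = 0xF371BB
s_5 = Round(s_4, k_4) = 0x1BBC26

0xECFF37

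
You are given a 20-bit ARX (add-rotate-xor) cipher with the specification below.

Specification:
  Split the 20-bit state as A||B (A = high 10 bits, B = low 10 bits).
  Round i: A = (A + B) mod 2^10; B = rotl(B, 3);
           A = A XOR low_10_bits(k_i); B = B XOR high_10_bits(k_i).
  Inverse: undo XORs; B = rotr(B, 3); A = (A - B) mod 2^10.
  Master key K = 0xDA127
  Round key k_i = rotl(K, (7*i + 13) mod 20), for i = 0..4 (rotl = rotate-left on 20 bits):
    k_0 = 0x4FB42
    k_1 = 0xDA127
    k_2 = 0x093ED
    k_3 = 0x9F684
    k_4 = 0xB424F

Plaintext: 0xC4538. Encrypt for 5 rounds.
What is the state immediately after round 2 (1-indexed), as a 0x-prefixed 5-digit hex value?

0x48089

s_0 = plaintext = 0xC4538
s_1 = Round(s_0, k_0) = 0xC2CFC
s_2 = Round(s_1, k_1) = 0x48089
s_3 = Round(s_2, k_2) = 0x9106D
s_4 = Round(s_3, k_3) = 0x0D515
s_5 = Round(s_4, k_4) = 0xC167A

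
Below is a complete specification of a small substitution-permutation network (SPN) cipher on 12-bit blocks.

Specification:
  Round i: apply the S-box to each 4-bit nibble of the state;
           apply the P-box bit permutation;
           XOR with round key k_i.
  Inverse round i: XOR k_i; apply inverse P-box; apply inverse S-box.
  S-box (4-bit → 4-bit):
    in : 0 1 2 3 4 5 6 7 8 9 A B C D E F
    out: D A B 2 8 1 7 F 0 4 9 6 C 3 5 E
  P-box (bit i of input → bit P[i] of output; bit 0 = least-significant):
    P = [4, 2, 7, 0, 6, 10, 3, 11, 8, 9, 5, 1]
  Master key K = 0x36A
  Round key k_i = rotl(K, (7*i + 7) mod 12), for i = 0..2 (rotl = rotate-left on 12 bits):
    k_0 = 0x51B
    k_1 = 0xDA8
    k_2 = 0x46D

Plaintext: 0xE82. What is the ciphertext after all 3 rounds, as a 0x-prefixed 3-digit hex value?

0xA36

s_0 = plaintext = 0xE82
s_1 = Round(s_0, k_0) = 0x42E
s_2 = Round(s_1, k_1) = 0x17A
s_3 = Round(s_2, k_2) = 0xA36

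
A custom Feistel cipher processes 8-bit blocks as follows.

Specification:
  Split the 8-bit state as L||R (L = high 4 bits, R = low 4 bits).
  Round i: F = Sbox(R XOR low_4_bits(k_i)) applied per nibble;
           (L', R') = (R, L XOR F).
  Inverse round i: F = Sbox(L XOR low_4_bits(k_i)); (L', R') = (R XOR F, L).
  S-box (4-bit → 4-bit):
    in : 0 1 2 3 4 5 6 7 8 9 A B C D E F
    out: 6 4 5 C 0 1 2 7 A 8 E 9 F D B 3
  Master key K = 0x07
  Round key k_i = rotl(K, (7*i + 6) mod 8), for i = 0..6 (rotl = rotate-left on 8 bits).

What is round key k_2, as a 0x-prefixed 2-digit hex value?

K = 0x07
k_0 = rotl(K, (7*0+6) mod 8) = rotl(K, 6) = 0xC1
k_1 = rotl(K, (7*1+6) mod 8) = rotl(K, 5) = 0xE0
k_2 = rotl(K, (7*2+6) mod 8) = rotl(K, 4) = 0x70

0x70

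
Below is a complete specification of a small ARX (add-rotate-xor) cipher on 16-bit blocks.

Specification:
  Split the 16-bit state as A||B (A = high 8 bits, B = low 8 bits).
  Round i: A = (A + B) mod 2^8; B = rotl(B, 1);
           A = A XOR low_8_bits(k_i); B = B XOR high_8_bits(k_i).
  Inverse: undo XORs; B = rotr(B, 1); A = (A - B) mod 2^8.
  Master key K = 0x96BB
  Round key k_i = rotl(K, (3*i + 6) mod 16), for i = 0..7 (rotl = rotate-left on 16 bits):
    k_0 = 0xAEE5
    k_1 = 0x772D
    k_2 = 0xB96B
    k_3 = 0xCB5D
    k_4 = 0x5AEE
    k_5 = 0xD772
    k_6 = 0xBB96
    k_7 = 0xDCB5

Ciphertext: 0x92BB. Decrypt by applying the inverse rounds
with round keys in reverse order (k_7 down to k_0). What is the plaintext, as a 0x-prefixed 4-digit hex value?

s_0 = ciphertext = 0x92BB
s_1 = InvRound(s_0, k_7) = 0x74B3
s_2 = InvRound(s_1, k_6) = 0xDE04
s_3 = InvRound(s_2, k_5) = 0xC3E9
s_4 = InvRound(s_3, k_4) = 0x54D9
s_5 = InvRound(s_4, k_3) = 0x0009
s_6 = InvRound(s_5, k_2) = 0x1358
s_7 = InvRound(s_6, k_1) = 0xA797
s_8 = InvRound(s_7, k_0) = 0xA69C

0xA69C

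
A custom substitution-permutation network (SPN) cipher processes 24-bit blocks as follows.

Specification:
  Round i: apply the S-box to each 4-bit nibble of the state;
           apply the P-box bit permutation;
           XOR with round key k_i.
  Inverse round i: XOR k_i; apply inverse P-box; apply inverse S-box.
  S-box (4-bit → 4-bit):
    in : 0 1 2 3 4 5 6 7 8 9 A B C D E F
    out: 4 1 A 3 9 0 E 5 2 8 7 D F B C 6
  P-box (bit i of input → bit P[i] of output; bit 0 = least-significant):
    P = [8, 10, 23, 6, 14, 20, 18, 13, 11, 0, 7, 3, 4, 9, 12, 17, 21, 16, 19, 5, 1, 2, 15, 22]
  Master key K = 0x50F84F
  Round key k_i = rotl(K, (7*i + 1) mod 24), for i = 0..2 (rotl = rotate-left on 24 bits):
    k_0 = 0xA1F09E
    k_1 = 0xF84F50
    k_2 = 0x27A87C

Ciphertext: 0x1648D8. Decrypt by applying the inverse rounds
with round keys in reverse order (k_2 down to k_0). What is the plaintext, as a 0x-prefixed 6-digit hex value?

s_0 = ciphertext = 0x1648D8
s_1 = InvRound(s_0, k_2) = 0xFD50D5
s_2 = InvRound(s_1, k_1) = 0x88FA03
s_3 = InvRound(s_2, k_0) = 0x8A3C55

0x8A3C55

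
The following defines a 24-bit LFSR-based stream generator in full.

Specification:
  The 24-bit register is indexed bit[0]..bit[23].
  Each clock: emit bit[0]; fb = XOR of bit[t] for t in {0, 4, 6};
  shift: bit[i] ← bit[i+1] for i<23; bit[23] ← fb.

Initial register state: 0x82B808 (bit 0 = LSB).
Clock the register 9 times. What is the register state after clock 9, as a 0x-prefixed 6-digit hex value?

0xB4415C

reg_0 = 0x82B808
clock 1: out=0, reg = 0x415C04
clock 2: out=0, reg = 0x20AE02
clock 3: out=0, reg = 0x105701
clock 4: out=1, reg = 0x882B80
clock 5: out=0, reg = 0x4415C0
clock 6: out=0, reg = 0xA20AE0
clock 7: out=0, reg = 0xD10570
clock 8: out=0, reg = 0x6882B8
clock 9: out=0, reg = 0xB4415C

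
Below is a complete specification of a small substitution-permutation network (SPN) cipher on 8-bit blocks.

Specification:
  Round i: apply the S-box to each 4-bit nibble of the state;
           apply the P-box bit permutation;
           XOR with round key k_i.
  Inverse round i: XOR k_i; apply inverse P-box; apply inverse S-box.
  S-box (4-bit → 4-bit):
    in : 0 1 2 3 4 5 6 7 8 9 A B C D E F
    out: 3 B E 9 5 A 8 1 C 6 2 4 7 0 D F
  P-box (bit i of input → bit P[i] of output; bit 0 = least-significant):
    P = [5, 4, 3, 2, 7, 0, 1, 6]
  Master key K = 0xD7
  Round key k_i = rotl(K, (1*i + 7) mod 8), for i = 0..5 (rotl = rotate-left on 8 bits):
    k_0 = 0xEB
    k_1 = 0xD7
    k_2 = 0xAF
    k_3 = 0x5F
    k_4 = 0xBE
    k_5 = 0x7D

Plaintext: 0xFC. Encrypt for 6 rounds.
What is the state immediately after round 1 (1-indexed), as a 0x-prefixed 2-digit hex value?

0x10

s_0 = plaintext = 0xFC
s_1 = Round(s_0, k_0) = 0x10
s_2 = Round(s_1, k_1) = 0x26
s_3 = Round(s_2, k_2) = 0xE8
s_4 = Round(s_3, k_3) = 0x91
s_5 = Round(s_4, k_4) = 0x89
s_6 = Round(s_5, k_5) = 0x27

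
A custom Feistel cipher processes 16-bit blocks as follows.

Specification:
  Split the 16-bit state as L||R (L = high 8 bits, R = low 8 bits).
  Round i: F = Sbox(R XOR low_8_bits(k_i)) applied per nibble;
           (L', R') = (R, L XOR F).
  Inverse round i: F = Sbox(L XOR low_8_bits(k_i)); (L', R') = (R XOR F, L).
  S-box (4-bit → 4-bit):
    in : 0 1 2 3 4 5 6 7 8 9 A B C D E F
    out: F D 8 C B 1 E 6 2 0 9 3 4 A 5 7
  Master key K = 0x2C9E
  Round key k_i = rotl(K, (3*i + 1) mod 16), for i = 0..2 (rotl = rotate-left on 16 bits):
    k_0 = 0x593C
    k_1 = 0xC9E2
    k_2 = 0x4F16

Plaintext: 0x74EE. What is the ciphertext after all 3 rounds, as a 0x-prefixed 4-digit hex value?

s_0 = plaintext = 0x74EE
s_1 = Round(s_0, k_0) = 0xEEDC
s_2 = Round(s_1, k_1) = 0xDC2B
s_3 = Round(s_2, k_2) = 0x2B16

0x2B16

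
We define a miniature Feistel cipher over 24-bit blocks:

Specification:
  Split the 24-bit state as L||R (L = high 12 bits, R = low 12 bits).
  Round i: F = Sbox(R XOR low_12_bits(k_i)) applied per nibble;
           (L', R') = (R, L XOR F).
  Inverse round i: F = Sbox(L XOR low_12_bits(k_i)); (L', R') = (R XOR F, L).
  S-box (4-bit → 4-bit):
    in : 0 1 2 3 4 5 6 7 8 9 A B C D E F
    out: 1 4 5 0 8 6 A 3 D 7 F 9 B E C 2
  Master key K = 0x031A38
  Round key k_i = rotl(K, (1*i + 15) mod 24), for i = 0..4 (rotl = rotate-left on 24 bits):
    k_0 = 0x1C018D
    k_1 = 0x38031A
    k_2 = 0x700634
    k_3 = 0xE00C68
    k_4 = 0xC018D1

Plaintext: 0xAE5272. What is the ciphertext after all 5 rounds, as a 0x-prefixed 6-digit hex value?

s_0 = plaintext = 0xAE5272
s_1 = Round(s_0, k_0) = 0x272AC7
s_2 = Round(s_1, k_1) = 0xAC759C
s_3 = Round(s_2, k_2) = 0x59CA3A
s_4 = Round(s_3, k_3) = 0xA3AFF9
s_5 = Round(s_4, k_4) = 0xFF9967

0xFF9967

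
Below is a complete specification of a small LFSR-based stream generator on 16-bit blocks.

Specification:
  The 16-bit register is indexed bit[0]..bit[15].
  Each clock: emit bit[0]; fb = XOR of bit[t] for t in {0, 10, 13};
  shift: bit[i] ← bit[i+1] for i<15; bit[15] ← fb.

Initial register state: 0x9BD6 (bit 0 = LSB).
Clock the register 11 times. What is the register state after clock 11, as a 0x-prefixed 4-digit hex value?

reg_0 = 0x9BD6
clock 1: out=0, reg = 0x4DEB
clock 2: out=1, reg = 0x26F5
clock 3: out=1, reg = 0x937A
clock 4: out=0, reg = 0x49BD
clock 5: out=1, reg = 0xA4DE
clock 6: out=0, reg = 0x526F
clock 7: out=1, reg = 0xA937
clock 8: out=1, reg = 0x549B
clock 9: out=1, reg = 0x2A4D
clock 10: out=1, reg = 0x1526
clock 11: out=0, reg = 0x8A93

0x8A93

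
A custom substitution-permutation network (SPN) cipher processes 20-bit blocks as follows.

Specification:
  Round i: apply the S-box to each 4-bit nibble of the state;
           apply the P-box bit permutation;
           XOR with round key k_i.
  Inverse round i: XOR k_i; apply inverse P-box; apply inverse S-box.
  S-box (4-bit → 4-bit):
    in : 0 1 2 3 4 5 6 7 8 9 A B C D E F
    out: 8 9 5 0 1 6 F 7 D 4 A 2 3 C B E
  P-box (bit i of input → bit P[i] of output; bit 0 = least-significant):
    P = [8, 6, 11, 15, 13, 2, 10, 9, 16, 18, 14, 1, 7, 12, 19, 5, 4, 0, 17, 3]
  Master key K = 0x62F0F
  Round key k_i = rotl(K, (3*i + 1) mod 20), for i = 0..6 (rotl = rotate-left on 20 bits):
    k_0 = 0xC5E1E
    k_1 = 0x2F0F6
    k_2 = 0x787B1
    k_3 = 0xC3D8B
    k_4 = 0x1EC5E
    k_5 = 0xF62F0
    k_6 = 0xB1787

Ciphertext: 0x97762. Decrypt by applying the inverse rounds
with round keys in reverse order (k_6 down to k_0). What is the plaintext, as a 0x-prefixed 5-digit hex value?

s_0 = ciphertext = 0x97762
s_1 = InvRound(s_0, k_6) = 0x519CB
s_2 = InvRound(s_1, k_5) = 0x6FD12
s_3 = InvRound(s_2, k_4) = 0xDBCBC
s_4 = InvRound(s_3, k_3) = 0xC01B1
s_5 = InvRound(s_4, k_2) = 0x994D0
s_6 = InvRound(s_5, k_1) = 0x9D873
s_7 = InvRound(s_6, k_0) = 0xA0CFA

0xA0CFA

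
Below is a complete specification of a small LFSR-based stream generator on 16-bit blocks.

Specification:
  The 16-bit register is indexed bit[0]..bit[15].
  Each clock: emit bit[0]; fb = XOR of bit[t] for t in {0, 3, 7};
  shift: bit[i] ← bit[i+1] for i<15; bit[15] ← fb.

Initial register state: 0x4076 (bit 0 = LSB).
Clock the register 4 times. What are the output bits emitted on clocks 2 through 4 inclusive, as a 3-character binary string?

110

reg_0 = 0x4076
clock 1: out=0, reg = 0x203B
clock 2: out=1, reg = 0x101D
clock 3: out=1, reg = 0x080E
clock 4: out=0, reg = 0x8407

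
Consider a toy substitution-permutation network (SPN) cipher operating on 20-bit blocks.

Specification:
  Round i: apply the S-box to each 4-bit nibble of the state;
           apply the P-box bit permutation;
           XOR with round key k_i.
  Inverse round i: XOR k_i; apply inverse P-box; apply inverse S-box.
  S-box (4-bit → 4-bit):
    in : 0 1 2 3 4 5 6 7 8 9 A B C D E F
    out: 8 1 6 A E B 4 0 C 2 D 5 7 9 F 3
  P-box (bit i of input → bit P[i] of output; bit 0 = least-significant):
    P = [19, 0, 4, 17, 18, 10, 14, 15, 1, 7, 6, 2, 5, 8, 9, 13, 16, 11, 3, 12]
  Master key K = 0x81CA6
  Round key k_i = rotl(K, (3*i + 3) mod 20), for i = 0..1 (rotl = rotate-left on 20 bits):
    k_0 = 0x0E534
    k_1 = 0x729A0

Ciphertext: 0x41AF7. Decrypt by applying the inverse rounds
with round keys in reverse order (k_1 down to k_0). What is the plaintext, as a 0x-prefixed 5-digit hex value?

0xF4651

s_0 = ciphertext = 0x41AF7
s_1 = InvRound(s_0, k_1) = 0xD4A74
s_2 = InvRound(s_1, k_0) = 0xF4651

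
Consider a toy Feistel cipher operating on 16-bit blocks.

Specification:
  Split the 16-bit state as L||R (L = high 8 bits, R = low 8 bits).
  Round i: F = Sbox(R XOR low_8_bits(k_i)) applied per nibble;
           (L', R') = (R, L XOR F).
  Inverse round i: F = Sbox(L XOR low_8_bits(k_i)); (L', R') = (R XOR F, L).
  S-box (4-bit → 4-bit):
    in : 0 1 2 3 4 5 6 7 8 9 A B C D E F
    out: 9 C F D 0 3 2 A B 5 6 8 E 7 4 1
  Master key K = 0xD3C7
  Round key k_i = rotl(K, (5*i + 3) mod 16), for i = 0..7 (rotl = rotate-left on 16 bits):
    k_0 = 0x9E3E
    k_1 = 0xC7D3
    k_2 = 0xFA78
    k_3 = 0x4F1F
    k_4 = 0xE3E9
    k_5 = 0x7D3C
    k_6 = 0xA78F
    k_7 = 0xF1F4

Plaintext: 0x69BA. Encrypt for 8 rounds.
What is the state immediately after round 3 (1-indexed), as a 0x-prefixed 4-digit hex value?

0x2CE9

s_0 = plaintext = 0x69BA
s_1 = Round(s_0, k_0) = 0xBAD9
s_2 = Round(s_1, k_1) = 0xD92C
s_3 = Round(s_2, k_2) = 0x2CE9
s_4 = Round(s_3, k_3) = 0xE93E
s_5 = Round(s_4, k_4) = 0x3E93
s_6 = Round(s_5, k_5) = 0x935F
s_7 = Round(s_6, k_6) = 0x5FEA
s_8 = Round(s_7, k_7) = 0xEA9B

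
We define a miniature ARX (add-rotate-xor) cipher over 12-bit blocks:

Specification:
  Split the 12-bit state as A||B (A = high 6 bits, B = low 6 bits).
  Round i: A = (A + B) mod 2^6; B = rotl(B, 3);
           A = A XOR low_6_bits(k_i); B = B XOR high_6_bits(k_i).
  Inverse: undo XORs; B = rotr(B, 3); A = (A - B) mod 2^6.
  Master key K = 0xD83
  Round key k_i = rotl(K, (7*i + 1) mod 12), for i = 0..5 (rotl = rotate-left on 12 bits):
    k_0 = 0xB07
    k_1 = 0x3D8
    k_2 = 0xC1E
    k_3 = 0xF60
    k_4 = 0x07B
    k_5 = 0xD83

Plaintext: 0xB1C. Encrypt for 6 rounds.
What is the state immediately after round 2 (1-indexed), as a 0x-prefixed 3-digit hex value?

0x1B6

s_0 = plaintext = 0xB1C
s_1 = Round(s_0, k_0) = 0x3CF
s_2 = Round(s_1, k_1) = 0x1B6
s_3 = Round(s_2, k_2) = 0x886
s_4 = Round(s_3, k_3) = 0x20D
s_5 = Round(s_4, k_4) = 0xBA8
s_6 = Round(s_5, k_5) = 0x573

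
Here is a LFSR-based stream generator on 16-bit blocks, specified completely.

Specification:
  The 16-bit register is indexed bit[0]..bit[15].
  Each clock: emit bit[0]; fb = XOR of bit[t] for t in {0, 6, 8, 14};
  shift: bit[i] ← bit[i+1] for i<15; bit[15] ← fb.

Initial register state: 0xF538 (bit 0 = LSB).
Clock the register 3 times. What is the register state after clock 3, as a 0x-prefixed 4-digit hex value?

reg_0 = 0xF538
clock 1: out=0, reg = 0x7A9C
clock 2: out=0, reg = 0xBD4E
clock 3: out=0, reg = 0x5EA7

0x5EA7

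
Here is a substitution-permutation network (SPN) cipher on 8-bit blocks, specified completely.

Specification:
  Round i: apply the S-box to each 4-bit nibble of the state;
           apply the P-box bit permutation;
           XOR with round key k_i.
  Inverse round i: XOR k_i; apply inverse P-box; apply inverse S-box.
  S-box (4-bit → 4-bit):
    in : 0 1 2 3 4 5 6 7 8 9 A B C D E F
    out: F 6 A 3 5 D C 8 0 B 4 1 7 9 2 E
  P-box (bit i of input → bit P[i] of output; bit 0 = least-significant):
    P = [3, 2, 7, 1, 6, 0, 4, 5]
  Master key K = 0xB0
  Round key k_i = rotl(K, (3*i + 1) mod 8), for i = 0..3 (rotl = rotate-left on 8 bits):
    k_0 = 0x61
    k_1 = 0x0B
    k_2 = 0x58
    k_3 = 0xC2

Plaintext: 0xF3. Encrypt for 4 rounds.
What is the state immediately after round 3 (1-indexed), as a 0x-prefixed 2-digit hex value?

0x6B

s_0 = plaintext = 0xF3
s_1 = Round(s_0, k_0) = 0x5C
s_2 = Round(s_1, k_1) = 0xF7
s_3 = Round(s_2, k_2) = 0x6B
s_4 = Round(s_3, k_3) = 0xFA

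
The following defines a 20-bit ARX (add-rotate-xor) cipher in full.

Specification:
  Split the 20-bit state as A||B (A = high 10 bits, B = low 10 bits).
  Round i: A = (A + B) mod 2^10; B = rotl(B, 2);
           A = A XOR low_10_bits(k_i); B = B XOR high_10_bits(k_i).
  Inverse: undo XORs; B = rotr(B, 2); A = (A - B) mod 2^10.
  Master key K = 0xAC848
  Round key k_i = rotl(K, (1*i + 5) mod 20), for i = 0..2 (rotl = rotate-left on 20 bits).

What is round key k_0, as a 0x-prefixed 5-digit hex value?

K = 0xAC848
k_0 = rotl(K, (1*0+5) mod 20) = rotl(K, 5) = 0x90915

0x90915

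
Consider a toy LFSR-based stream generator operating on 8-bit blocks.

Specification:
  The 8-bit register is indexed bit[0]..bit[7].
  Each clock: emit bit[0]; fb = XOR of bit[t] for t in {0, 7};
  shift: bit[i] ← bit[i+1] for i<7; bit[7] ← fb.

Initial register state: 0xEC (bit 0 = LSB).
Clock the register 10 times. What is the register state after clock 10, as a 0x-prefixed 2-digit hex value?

reg_0 = 0xEC
clock 1: out=0, reg = 0xF6
clock 2: out=0, reg = 0xFB
clock 3: out=1, reg = 0x7D
clock 4: out=1, reg = 0xBE
clock 5: out=0, reg = 0xDF
clock 6: out=1, reg = 0x6F
clock 7: out=1, reg = 0xB7
clock 8: out=1, reg = 0x5B
clock 9: out=1, reg = 0xAD
clock 10: out=1, reg = 0x56

0x56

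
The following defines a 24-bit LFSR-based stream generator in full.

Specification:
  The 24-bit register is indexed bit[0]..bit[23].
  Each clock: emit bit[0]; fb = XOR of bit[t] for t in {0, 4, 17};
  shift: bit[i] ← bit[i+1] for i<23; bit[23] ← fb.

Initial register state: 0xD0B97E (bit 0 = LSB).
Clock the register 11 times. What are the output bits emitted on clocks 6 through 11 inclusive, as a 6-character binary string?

reg_0 = 0xD0B97E
clock 1: out=0, reg = 0xE85CBF
clock 2: out=1, reg = 0x742E5F
clock 3: out=1, reg = 0x3A172F
clock 4: out=1, reg = 0x1D0B97
clock 5: out=1, reg = 0x0E85CB
clock 6: out=1, reg = 0x0742E5
clock 7: out=1, reg = 0x03A172
clock 8: out=0, reg = 0x01D0B9
clock 9: out=1, reg = 0x00E85C
clock 10: out=0, reg = 0x80742E
clock 11: out=0, reg = 0x403A17

110100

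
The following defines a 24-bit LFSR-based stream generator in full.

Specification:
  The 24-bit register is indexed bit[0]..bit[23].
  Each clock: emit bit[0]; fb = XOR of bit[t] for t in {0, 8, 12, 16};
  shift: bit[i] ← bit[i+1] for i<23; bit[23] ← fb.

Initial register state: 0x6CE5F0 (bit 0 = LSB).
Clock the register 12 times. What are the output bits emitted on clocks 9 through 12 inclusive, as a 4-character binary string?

reg_0 = 0x6CE5F0
clock 1: out=0, reg = 0xB672F8
clock 2: out=0, reg = 0xDB397C
clock 3: out=0, reg = 0xED9CBE
clock 4: out=0, reg = 0x76CE5F
clock 5: out=1, reg = 0xBB672F
clock 6: out=1, reg = 0xDDB397
clock 7: out=1, reg = 0x6ED9CB
clock 8: out=1, reg = 0xB76CE5
clock 9: out=1, reg = 0x5BB672
clock 10: out=0, reg = 0x2DDB39
clock 11: out=1, reg = 0x16ED9C
clock 12: out=0, reg = 0x8B76CE

1010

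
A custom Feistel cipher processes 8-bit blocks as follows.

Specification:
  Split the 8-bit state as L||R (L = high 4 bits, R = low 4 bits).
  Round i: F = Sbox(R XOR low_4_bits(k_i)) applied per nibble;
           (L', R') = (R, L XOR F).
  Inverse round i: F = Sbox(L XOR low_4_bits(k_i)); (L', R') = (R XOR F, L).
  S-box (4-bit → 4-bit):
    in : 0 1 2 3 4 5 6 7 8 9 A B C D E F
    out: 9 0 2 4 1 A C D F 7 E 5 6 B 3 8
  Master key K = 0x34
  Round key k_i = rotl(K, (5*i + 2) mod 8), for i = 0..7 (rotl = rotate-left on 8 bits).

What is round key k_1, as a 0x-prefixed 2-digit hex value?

0x1A

K = 0x34
k_0 = rotl(K, (5*0+2) mod 8) = rotl(K, 2) = 0xD0
k_1 = rotl(K, (5*1+2) mod 8) = rotl(K, 7) = 0x1A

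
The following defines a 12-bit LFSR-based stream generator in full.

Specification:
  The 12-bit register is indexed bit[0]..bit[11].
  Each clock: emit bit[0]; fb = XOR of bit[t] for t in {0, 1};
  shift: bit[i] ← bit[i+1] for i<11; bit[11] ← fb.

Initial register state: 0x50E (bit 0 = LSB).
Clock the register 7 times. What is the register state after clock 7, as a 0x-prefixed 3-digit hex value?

reg_0 = 0x50E
clock 1: out=0, reg = 0xA87
clock 2: out=1, reg = 0x543
clock 3: out=1, reg = 0x2A1
clock 4: out=1, reg = 0x950
clock 5: out=0, reg = 0x4A8
clock 6: out=0, reg = 0x254
clock 7: out=0, reg = 0x12A

0x12A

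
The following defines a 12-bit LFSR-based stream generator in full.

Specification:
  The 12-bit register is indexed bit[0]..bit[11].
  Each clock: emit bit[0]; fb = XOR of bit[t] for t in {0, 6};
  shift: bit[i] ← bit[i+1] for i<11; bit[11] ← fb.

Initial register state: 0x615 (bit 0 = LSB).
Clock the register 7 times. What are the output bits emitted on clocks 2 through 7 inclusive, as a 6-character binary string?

010100

reg_0 = 0x615
clock 1: out=1, reg = 0xB0A
clock 2: out=0, reg = 0x585
clock 3: out=1, reg = 0xAC2
clock 4: out=0, reg = 0xD61
clock 5: out=1, reg = 0x6B0
clock 6: out=0, reg = 0x358
clock 7: out=0, reg = 0x9AC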